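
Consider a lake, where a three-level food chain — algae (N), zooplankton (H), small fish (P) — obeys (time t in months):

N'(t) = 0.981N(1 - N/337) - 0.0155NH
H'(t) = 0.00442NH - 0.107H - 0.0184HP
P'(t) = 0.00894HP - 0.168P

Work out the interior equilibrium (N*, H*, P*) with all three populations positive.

From dP/dt = 0: 0.00894H* = 0.168, so H* = 18.8.
From dN/dt = 0: 0.981(1 - N*/337) = 0.0155·18.8, giving N* = 337·(1 - 0.297) = 237.
From dH/dt = 0: 0.00442·237 - 0.107 = 0.0184P*, so P* = 0.94/0.0184 = 51.1.

N* ≈ 237, H* ≈ 18.8, P* ≈ 51.1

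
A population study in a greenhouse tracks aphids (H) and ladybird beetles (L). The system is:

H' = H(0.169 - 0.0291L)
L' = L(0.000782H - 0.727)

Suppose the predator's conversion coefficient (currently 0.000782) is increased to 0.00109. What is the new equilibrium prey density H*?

H* ≈ 667

At the interior fixed point, setting dL/dt = 0 with L > 0 fixes H* = (predator death rate)/(HL coefficient) — independent of the other coefficients.
With the change, H* = 0.727/0.00109 = 667; it falls from 930.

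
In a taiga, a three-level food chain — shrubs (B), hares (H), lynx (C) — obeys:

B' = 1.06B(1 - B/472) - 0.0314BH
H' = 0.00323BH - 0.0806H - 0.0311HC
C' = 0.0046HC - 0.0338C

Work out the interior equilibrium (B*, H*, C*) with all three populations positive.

From dC/dt = 0: 0.0046H* = 0.0338, so H* = 7.35.
From dB/dt = 0: 1.06(1 - B*/472) = 0.0314·7.35, giving B* = 472·(1 - 0.218) = 369.
From dH/dt = 0: 0.00323·369 - 0.0806 = 0.0311C*, so C* = 1.11/0.0311 = 35.8.

B* ≈ 369, H* ≈ 7.35, C* ≈ 35.8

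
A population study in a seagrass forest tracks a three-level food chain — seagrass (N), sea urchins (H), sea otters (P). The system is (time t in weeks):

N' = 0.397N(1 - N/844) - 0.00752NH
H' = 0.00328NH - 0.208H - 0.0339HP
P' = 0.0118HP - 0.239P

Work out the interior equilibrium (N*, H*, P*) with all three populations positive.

N* ≈ 520, H* ≈ 20.3, P* ≈ 44.2

From dP/dt = 0: 0.0118H* = 0.239, so H* = 20.3.
From dN/dt = 0: 0.397(1 - N*/844) = 0.00752·20.3, giving N* = 844·(1 - 0.384) = 520.
From dH/dt = 0: 0.00328·520 - 0.208 = 0.0339P*, so P* = 1.5/0.0339 = 44.2.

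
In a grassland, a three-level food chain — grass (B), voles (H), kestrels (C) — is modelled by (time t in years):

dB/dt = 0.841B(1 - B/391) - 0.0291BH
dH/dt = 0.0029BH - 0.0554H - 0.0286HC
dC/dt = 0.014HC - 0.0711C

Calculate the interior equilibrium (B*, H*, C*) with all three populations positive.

B* ≈ 322, H* ≈ 5.08, C* ≈ 30.7

From dC/dt = 0: 0.014H* = 0.0711, so H* = 5.08.
From dB/dt = 0: 0.841(1 - B*/391) = 0.0291·5.08, giving B* = 391·(1 - 0.176) = 322.
From dH/dt = 0: 0.0029·322 - 0.0554 = 0.0286C*, so C* = 0.879/0.0286 = 30.7.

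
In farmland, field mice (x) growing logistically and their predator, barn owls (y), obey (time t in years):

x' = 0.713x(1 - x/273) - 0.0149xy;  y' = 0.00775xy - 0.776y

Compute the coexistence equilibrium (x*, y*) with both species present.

x* ≈ 100, y* ≈ 30.3

From dy/dt = 0 with y > 0: 0.00775x* = 0.776, so x* = 100.
Substitute into dx/dt = 0: 0.713(1 - 100/273) = 0.0149y*.
The bracket is 0.633, giving y* = 0.451/0.0149 = 30.3.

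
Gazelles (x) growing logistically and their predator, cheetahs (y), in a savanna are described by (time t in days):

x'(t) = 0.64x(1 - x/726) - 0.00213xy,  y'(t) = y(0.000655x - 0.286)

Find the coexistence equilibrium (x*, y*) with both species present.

x* ≈ 437, y* ≈ 120

From dy/dt = 0 with y > 0: 0.000655x* = 0.286, so x* = 437.
Substitute into dx/dt = 0: 0.64(1 - 437/726) = 0.00213y*.
The bracket is 0.399, giving y* = 0.255/0.00213 = 120.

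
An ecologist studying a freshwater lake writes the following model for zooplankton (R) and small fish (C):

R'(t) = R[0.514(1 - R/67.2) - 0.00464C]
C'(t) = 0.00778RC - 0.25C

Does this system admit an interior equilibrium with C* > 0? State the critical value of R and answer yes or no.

The predator equation gives dC/dt > 0 only when R > 0.25/0.00778 = 32.1.
Without the predator, R → K = 67.2. Since 67.2 > 32.1, the predator can invade and persist.

Threshold R = 32.1; K > 32.1, so yes, the predator persists.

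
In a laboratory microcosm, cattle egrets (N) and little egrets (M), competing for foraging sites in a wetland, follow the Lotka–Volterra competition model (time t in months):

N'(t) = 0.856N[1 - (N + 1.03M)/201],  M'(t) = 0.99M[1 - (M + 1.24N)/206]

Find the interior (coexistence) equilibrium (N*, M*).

N* ≈ 40.3, M* ≈ 156

Setting both brackets to zero gives the nullclines N + 1.03M = 201 and 1.24N + M = 206.
Substituting M = 206 - 1.24N into the first: N(1 - 1.03·1.24) = 201 - 1.03·206.
So N* = -11.2/-0.277 = 40.3, and then M* = 206 - 1.24·40.3 = 156.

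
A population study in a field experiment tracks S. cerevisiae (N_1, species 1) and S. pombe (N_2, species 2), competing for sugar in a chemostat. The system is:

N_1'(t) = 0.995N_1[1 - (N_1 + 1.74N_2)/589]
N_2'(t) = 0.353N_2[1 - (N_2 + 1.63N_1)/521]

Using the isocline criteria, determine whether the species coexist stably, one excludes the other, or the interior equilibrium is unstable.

Compare the nullcline intercepts: K1/α12 = 589/1.74 = 339 < K2 = 521; K2/α21 = 521/1.63 = 320 < K1 = 589.
Since both are reversed, neither can invade when rare; the interior point is a saddle.

unstable coexistence (outcome depends on initial conditions)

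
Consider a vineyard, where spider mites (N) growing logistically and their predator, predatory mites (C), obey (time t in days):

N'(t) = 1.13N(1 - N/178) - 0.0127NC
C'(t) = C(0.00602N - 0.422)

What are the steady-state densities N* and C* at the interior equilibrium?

From dC/dt = 0 with C > 0: 0.00602N* = 0.422, so N* = 70.1.
Substitute into dN/dt = 0: 1.13(1 - 70.1/178) = 0.0127C*.
The bracket is 0.606, giving C* = 0.685/0.0127 = 53.9.

N* ≈ 70.1, C* ≈ 53.9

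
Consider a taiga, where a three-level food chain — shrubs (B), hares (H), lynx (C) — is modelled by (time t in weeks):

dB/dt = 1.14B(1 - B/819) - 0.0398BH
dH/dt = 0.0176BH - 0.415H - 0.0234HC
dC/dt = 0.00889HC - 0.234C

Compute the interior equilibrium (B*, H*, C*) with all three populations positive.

B* ≈ 66.4, H* ≈ 26.3, C* ≈ 32.2

From dC/dt = 0: 0.00889H* = 0.234, so H* = 26.3.
From dB/dt = 0: 1.14(1 - B*/819) = 0.0398·26.3, giving B* = 819·(1 - 0.919) = 66.4.
From dH/dt = 0: 0.0176·66.4 - 0.415 = 0.0234C*, so C* = 0.753/0.0234 = 32.2.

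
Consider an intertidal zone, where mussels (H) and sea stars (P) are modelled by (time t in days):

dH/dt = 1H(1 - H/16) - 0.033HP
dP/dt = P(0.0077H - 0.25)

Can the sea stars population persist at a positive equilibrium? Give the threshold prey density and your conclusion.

Threshold H = 32.5; K < 32.5, so no, the predator goes extinct.

The predator equation gives dP/dt > 0 only when H > 0.25/0.0077 = 32.5.
Without the predator, H → K = 16. Since 16 < 32.5, the predator cannot invade.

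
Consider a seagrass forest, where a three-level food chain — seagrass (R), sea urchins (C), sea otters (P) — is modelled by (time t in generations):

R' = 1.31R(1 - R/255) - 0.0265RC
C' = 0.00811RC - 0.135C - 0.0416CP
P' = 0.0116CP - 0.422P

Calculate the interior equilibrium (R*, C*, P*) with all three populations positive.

R* ≈ 67.3, C* ≈ 36.4, P* ≈ 9.88

From dP/dt = 0: 0.0116C* = 0.422, so C* = 36.4.
From dR/dt = 0: 1.31(1 - R*/255) = 0.0265·36.4, giving R* = 255·(1 - 0.736) = 67.3.
From dC/dt = 0: 0.00811·67.3 - 0.135 = 0.0416P*, so P* = 0.411/0.0416 = 9.88.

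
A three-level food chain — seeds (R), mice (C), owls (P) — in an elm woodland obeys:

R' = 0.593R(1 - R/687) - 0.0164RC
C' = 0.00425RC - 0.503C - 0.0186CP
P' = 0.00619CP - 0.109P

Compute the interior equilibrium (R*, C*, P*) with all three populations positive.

From dP/dt = 0: 0.00619C* = 0.109, so C* = 17.6.
From dR/dt = 0: 0.593(1 - R*/687) = 0.0164·17.6, giving R* = 687·(1 - 0.487) = 352.
From dC/dt = 0: 0.00425·352 - 0.503 = 0.0186P*, so P* = 0.995/0.0186 = 53.5.

R* ≈ 352, C* ≈ 17.6, P* ≈ 53.5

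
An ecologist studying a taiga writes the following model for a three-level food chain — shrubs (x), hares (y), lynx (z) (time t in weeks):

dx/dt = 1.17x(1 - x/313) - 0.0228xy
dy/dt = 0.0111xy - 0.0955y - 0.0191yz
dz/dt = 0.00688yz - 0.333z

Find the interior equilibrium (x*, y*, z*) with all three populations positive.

x* ≈ 17.8, y* ≈ 48.4, z* ≈ 5.33

From dz/dt = 0: 0.00688y* = 0.333, so y* = 48.4.
From dx/dt = 0: 1.17(1 - x*/313) = 0.0228·48.4, giving x* = 313·(1 - 0.943) = 17.8.
From dy/dt = 0: 0.0111·17.8 - 0.0955 = 0.0191z*, so z* = 0.102/0.0191 = 5.33.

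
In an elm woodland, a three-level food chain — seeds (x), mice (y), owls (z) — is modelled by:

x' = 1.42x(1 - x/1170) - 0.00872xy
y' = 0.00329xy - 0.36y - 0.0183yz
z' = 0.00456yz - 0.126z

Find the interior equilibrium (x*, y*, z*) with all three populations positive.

From dz/dt = 0: 0.00456y* = 0.126, so y* = 27.6.
From dx/dt = 0: 1.42(1 - x*/1170) = 0.00872·27.6, giving x* = 1170·(1 - 0.17) = 971.
From dy/dt = 0: 0.00329·971 - 0.36 = 0.0183z*, so z* = 2.84/0.0183 = 155.

x* ≈ 971, y* ≈ 27.6, z* ≈ 155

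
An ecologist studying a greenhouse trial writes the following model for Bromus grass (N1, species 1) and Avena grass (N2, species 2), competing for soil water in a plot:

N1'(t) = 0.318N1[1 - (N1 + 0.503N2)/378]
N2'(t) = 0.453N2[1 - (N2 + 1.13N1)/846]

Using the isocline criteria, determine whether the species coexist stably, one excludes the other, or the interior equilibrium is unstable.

species 2 excludes species 1

Compare the nullcline intercepts: K1/α12 = 378/0.503 = 751 < K2 = 846; K2/α21 = 846/1.13 = 749 > K1 = 378.
Since the inequalities point opposite ways, species 2 can invade but species 1 cannot.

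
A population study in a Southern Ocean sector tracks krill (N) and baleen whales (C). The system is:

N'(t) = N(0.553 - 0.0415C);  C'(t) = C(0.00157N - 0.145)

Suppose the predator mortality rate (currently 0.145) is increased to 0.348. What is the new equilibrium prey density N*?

At the interior fixed point, setting dC/dt = 0 with C > 0 fixes N* = (predator death rate)/(NC coefficient) — independent of the other coefficients.
With the change, N* = 0.348/0.00157 = 222; it rises from 92.4.

N* ≈ 222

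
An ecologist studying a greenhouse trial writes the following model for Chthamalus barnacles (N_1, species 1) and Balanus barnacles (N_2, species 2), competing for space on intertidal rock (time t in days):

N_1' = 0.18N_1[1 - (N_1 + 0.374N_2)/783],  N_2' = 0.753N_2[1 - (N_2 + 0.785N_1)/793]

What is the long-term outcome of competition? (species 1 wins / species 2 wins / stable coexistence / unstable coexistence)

Compare the nullcline intercepts: K1/α12 = 783/0.374 = 2090 > K2 = 793; K2/α21 = 793/0.785 = 1010 > K1 = 783.
Since both inequalities hold, each species can invade when rare, so the interior equilibrium is stable.

stable coexistence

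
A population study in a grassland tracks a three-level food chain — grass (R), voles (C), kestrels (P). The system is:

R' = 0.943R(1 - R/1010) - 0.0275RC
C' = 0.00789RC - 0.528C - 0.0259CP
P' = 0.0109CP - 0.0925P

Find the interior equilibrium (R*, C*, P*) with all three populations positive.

R* ≈ 760, C* ≈ 8.49, P* ≈ 211

From dP/dt = 0: 0.0109C* = 0.0925, so C* = 8.49.
From dR/dt = 0: 0.943(1 - R*/1010) = 0.0275·8.49, giving R* = 1010·(1 - 0.247) = 760.
From dC/dt = 0: 0.00789·760 - 0.528 = 0.0259P*, so P* = 5.47/0.0259 = 211.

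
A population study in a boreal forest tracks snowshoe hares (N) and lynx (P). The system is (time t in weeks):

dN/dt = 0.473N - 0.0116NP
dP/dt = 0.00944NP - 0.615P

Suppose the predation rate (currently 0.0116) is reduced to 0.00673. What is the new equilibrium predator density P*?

At the interior fixed point, setting dN/dt = 0 with N > 0 fixes P* = (prey growth rate)/(NP coefficient) — independent of the other coefficients.
With the change, P* = 0.473/0.00673 = 70.3; it rises from 40.8.

P* ≈ 70.3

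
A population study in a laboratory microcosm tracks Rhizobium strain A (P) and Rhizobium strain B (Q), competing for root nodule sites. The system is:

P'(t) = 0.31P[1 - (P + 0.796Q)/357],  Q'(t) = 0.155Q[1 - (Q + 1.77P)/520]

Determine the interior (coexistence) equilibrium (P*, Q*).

P* ≈ 139, Q* ≈ 274

Setting both brackets to zero gives the nullclines P + 0.796Q = 357 and 1.77P + Q = 520.
Substituting Q = 520 - 1.77P into the first: P(1 - 0.796·1.77) = 357 - 0.796·520.
So P* = -56.9/-0.409 = 139, and then Q* = 520 - 1.77·139 = 274.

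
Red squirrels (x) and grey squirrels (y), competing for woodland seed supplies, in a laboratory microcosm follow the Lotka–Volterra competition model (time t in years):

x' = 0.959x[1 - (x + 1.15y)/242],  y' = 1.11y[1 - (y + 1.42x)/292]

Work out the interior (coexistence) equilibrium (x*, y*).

Setting both brackets to zero gives the nullclines x + 1.15y = 242 and 1.42x + y = 292.
Substituting y = 292 - 1.42x into the first: x(1 - 1.15·1.42) = 242 - 1.15·292.
So x* = -93.8/-0.633 = 148, and then y* = 292 - 1.42·148 = 81.6.

x* ≈ 148, y* ≈ 81.6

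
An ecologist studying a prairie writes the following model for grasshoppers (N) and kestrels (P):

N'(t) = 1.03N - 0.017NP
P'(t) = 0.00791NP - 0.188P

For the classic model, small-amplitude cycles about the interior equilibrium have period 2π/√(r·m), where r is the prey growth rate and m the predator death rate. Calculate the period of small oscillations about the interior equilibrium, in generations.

T ≈ 14.3 generations

Here r = 1.03 and m = 0.188, so r·m = 0.194.
ω = √0.194 = 0.44 per generation, hence T = 2π/ω ≈ 14.3 generations.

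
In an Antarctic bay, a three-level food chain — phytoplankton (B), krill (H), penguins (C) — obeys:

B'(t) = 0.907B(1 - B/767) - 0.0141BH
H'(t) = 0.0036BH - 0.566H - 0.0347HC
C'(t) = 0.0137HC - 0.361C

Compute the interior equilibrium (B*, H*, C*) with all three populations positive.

From dC/dt = 0: 0.0137H* = 0.361, so H* = 26.4.
From dB/dt = 0: 0.907(1 - B*/767) = 0.0141·26.4, giving B* = 767·(1 - 0.41) = 453.
From dH/dt = 0: 0.0036·453 - 0.566 = 0.0347C*, so C* = 1.06/0.0347 = 30.7.

B* ≈ 453, H* ≈ 26.4, C* ≈ 30.7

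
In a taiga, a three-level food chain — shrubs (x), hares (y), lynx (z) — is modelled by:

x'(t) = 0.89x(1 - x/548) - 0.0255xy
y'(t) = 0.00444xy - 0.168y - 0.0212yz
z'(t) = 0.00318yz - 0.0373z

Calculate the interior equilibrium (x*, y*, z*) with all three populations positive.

From dz/dt = 0: 0.00318y* = 0.0373, so y* = 11.7.
From dx/dt = 0: 0.89(1 - x*/548) = 0.0255·11.7, giving x* = 548·(1 - 0.336) = 364.
From dy/dt = 0: 0.00444·364 - 0.168 = 0.0212z*, so z* = 1.45/0.0212 = 68.3.

x* ≈ 364, y* ≈ 11.7, z* ≈ 68.3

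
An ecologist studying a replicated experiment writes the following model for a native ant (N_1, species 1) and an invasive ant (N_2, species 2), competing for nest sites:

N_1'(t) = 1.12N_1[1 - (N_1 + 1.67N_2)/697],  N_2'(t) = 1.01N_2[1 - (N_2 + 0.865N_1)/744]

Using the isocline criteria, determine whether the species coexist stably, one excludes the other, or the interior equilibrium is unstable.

species 2 excludes species 1

Compare the nullcline intercepts: K1/α12 = 697/1.67 = 417 < K2 = 744; K2/α21 = 744/0.865 = 860 > K1 = 697.
Since the inequalities point opposite ways, species 2 can invade but species 1 cannot.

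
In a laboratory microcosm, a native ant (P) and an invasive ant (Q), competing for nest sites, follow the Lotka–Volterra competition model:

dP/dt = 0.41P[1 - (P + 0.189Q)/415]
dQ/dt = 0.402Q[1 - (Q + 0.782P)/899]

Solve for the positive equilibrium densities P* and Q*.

P* ≈ 288, Q* ≈ 674

Setting both brackets to zero gives the nullclines P + 0.189Q = 415 and 0.782P + Q = 899.
Substituting Q = 899 - 0.782P into the first: P(1 - 0.189·0.782) = 415 - 0.189·899.
So P* = 245/0.852 = 288, and then Q* = 899 - 0.782·288 = 674.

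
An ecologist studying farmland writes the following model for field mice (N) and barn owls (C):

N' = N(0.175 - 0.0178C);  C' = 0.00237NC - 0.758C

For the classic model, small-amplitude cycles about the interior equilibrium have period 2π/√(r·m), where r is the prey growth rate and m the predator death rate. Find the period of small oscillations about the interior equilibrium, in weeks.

Here r = 0.175 and m = 0.758, so r·m = 0.133.
ω = √0.133 = 0.364 per week, hence T = 2π/ω ≈ 17.3 weeks.

T ≈ 17.3 weeks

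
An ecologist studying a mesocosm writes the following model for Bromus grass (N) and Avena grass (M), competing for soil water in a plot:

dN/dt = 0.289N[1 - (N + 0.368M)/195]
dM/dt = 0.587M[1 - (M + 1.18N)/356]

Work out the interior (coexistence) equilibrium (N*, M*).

N* ≈ 113, M* ≈ 223

Setting both brackets to zero gives the nullclines N + 0.368M = 195 and 1.18N + M = 356.
Substituting M = 356 - 1.18N into the first: N(1 - 0.368·1.18) = 195 - 0.368·356.
So N* = 64/0.566 = 113, and then M* = 356 - 1.18·113 = 223.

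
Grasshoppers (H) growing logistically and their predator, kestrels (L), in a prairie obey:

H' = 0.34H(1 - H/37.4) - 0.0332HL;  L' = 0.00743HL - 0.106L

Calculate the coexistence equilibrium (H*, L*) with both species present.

From dL/dt = 0 with L > 0: 0.00743H* = 0.106, so H* = 14.3.
Substitute into dH/dt = 0: 0.34(1 - 14.3/37.4) = 0.0332L*.
The bracket is 0.619, giving L* = 0.21/0.0332 = 6.33.

H* ≈ 14.3, L* ≈ 6.33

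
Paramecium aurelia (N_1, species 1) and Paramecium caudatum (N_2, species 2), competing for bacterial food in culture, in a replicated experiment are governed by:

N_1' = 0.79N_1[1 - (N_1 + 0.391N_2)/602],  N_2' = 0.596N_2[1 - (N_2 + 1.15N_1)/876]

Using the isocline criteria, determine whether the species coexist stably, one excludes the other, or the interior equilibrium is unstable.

Compare the nullcline intercepts: K1/α12 = 602/0.391 = 1540 > K2 = 876; K2/α21 = 876/1.15 = 762 > K1 = 602.
Since both inequalities hold, each species can invade when rare, so the interior equilibrium is stable.

stable coexistence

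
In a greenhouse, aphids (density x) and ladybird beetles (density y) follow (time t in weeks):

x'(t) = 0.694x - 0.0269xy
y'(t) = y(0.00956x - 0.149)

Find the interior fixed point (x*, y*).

Set dy/dt = 0 with y > 0: 0.00956x - 0.149 = 0, so x* = 0.149/0.00956 = 15.6.
Set dx/dt = 0 with x > 0: 0.694 - 0.0269y = 0, so y* = 0.694/0.0269 = 25.8.

x* ≈ 15.6, y* ≈ 25.8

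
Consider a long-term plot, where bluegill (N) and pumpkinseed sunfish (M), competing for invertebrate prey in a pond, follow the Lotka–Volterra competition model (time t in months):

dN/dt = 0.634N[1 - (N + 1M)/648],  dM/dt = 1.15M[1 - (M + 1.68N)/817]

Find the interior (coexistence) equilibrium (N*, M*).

Setting both brackets to zero gives the nullclines N + 1M = 648 and 1.68N + M = 817.
Substituting M = 817 - 1.68N into the first: N(1 - 1·1.68) = 648 - 1·817.
So N* = -169/-0.68 = 249, and then M* = 817 - 1.68·249 = 399.

N* ≈ 249, M* ≈ 399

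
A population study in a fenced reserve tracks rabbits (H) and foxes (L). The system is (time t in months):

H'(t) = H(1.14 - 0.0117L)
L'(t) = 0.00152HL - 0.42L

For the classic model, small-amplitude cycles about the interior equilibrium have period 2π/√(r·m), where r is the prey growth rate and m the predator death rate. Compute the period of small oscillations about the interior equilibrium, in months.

T ≈ 9.08 months

Here r = 1.14 and m = 0.42, so r·m = 0.479.
ω = √0.479 = 0.692 per month, hence T = 2π/ω ≈ 9.08 months.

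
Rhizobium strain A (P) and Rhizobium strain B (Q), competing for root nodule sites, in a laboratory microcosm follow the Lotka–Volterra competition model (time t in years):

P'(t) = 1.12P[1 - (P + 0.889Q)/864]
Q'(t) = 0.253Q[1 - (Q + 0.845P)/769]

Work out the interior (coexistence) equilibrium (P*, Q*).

Setting both brackets to zero gives the nullclines P + 0.889Q = 864 and 0.845P + Q = 769.
Substituting Q = 769 - 0.845P into the first: P(1 - 0.889·0.845) = 864 - 0.889·769.
So P* = 180/0.249 = 725, and then Q* = 769 - 0.845·725 = 156.

P* ≈ 725, Q* ≈ 156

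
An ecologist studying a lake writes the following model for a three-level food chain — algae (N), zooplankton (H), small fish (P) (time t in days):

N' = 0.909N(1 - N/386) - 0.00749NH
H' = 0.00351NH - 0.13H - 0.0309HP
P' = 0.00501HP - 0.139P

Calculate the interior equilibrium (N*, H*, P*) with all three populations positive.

N* ≈ 298, H* ≈ 27.7, P* ≈ 29.6

From dP/dt = 0: 0.00501H* = 0.139, so H* = 27.7.
From dN/dt = 0: 0.909(1 - N*/386) = 0.00749·27.7, giving N* = 386·(1 - 0.229) = 298.
From dH/dt = 0: 0.00351·298 - 0.13 = 0.0309P*, so P* = 0.915/0.0309 = 29.6.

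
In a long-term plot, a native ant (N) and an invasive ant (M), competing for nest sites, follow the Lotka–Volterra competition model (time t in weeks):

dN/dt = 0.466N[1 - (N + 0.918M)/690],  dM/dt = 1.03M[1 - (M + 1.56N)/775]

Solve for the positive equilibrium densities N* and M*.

N* ≈ 49.6, M* ≈ 698

Setting both brackets to zero gives the nullclines N + 0.918M = 690 and 1.56N + M = 775.
Substituting M = 775 - 1.56N into the first: N(1 - 0.918·1.56) = 690 - 0.918·775.
So N* = -21.5/-0.432 = 49.6, and then M* = 775 - 1.56·49.6 = 698.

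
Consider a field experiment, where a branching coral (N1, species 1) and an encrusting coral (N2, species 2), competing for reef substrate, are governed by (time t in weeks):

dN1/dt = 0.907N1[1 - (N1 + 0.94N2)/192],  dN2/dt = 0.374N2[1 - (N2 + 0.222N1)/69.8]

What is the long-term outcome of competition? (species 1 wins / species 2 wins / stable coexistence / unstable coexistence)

Compare the nullcline intercepts: K1/α12 = 192/0.94 = 204 > K2 = 69.8; K2/α21 = 69.8/0.222 = 314 > K1 = 192.
Since both inequalities hold, each species can invade when rare, so the interior equilibrium is stable.

stable coexistence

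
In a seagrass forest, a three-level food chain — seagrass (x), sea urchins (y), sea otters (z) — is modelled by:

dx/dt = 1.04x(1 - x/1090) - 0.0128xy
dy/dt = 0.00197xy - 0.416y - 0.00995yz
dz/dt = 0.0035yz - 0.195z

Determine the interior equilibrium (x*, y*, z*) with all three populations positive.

x* ≈ 343, y* ≈ 55.7, z* ≈ 26

From dz/dt = 0: 0.0035y* = 0.195, so y* = 55.7.
From dx/dt = 0: 1.04(1 - x*/1090) = 0.0128·55.7, giving x* = 1090·(1 - 0.686) = 343.
From dy/dt = 0: 0.00197·343 - 0.416 = 0.00995z*, so z* = 0.259/0.00995 = 26.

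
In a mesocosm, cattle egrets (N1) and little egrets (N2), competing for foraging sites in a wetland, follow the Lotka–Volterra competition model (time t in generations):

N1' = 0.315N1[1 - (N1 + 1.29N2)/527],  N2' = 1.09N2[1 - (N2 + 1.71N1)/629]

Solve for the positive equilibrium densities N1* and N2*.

Setting both brackets to zero gives the nullclines N1 + 1.29N2 = 527 and 1.71N1 + N2 = 629.
Substituting N2 = 629 - 1.71N1 into the first: N1(1 - 1.29·1.71) = 527 - 1.29·629.
So N1* = -284/-1.21 = 236, and then N2* = 629 - 1.71·236 = 226.

N1* ≈ 236, N2* ≈ 226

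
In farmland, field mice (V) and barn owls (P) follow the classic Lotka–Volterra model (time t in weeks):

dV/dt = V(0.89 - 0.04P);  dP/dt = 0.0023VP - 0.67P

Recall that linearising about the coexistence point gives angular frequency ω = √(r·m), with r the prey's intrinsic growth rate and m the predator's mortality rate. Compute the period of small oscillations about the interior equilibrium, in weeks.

T ≈ 8.14 weeks

Here r = 0.89 and m = 0.67, so r·m = 0.596.
ω = √0.596 = 0.772 per week, hence T = 2π/ω ≈ 8.14 weeks.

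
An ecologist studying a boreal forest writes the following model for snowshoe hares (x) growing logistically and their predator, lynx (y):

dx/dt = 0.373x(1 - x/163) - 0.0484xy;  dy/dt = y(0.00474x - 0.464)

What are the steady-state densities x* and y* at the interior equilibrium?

From dy/dt = 0 with y > 0: 0.00474x* = 0.464, so x* = 97.9.
Substitute into dx/dt = 0: 0.373(1 - 97.9/163) = 0.0484y*.
The bracket is 0.399, giving y* = 0.149/0.0484 = 3.08.

x* ≈ 97.9, y* ≈ 3.08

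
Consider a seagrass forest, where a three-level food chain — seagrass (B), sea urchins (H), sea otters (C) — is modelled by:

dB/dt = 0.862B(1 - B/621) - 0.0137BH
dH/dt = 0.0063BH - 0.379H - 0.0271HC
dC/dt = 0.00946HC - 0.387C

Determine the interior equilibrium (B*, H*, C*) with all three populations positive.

B* ≈ 217, H* ≈ 40.9, C* ≈ 36.5

From dC/dt = 0: 0.00946H* = 0.387, so H* = 40.9.
From dB/dt = 0: 0.862(1 - B*/621) = 0.0137·40.9, giving B* = 621·(1 - 0.65) = 217.
From dH/dt = 0: 0.0063·217 - 0.379 = 0.0271C*, so C* = 0.99/0.0271 = 36.5.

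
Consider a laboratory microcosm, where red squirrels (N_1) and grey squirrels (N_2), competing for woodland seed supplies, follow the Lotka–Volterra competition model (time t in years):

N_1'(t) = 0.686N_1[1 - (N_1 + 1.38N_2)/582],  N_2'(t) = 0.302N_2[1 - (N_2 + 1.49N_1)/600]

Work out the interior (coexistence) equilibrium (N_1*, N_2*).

N_1* ≈ 233, N_2* ≈ 253

Setting both brackets to zero gives the nullclines N_1 + 1.38N_2 = 582 and 1.49N_1 + N_2 = 600.
Substituting N_2 = 600 - 1.49N_1 into the first: N_1(1 - 1.38·1.49) = 582 - 1.38·600.
So N_1* = -246/-1.06 = 233, and then N_2* = 600 - 1.49·233 = 253.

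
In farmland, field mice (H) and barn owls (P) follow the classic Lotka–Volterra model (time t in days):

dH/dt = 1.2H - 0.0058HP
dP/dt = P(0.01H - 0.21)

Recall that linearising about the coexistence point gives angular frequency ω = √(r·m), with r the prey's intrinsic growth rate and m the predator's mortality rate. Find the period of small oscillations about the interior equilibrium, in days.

T ≈ 12.5 days

Here r = 1.2 and m = 0.21, so r·m = 0.252.
ω = √0.252 = 0.502 per day, hence T = 2π/ω ≈ 12.5 days.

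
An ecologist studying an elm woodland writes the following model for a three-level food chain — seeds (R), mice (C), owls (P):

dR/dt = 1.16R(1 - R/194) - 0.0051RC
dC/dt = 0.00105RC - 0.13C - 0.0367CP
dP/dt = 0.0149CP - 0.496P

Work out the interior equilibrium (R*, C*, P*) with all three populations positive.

From dP/dt = 0: 0.0149C* = 0.496, so C* = 33.3.
From dR/dt = 0: 1.16(1 - R*/194) = 0.0051·33.3, giving R* = 194·(1 - 0.146) = 166.
From dC/dt = 0: 0.00105·166 - 0.13 = 0.0367P*, so P* = 0.0439/0.0367 = 1.2.

R* ≈ 166, C* ≈ 33.3, P* ≈ 1.2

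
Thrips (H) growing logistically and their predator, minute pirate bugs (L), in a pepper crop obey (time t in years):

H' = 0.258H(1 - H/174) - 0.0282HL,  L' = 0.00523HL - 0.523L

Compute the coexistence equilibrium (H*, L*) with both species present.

From dL/dt = 0 with L > 0: 0.00523H* = 0.523, so H* = 100.
Substitute into dH/dt = 0: 0.258(1 - 100/174) = 0.0282L*.
The bracket is 0.425, giving L* = 0.11/0.0282 = 3.89.

H* ≈ 100, L* ≈ 3.89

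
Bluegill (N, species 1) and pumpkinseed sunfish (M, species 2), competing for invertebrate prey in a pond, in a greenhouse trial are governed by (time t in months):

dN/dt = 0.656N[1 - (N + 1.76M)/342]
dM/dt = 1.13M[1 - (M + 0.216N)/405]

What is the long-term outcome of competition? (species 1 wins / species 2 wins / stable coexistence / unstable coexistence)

Compare the nullcline intercepts: K1/α12 = 342/1.76 = 194 < K2 = 405; K2/α21 = 405/0.216 = 1880 > K1 = 342.
Since the inequalities point opposite ways, species 2 can invade but species 1 cannot.

species 2 excludes species 1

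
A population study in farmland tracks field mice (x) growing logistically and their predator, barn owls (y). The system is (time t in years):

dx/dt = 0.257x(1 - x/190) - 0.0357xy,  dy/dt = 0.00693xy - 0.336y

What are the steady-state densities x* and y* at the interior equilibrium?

x* ≈ 48.5, y* ≈ 5.36

From dy/dt = 0 with y > 0: 0.00693x* = 0.336, so x* = 48.5.
Substitute into dx/dt = 0: 0.257(1 - 48.5/190) = 0.0357y*.
The bracket is 0.745, giving y* = 0.191/0.0357 = 5.36.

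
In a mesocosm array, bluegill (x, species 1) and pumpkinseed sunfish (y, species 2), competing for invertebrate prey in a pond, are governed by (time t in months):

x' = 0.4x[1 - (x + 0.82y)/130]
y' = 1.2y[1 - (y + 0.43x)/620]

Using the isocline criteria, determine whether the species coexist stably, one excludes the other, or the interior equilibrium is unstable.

species 2 excludes species 1

Compare the nullcline intercepts: K1/α12 = 130/0.82 = 159 < K2 = 620; K2/α21 = 620/0.43 = 1440 > K1 = 130.
Since the inequalities point opposite ways, species 2 can invade but species 1 cannot.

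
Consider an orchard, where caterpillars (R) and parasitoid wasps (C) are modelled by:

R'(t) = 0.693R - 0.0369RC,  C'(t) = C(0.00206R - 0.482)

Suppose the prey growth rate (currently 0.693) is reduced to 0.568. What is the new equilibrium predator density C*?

C* ≈ 15.4

At the interior fixed point, setting dR/dt = 0 with R > 0 fixes C* = (prey growth rate)/(RC coefficient) — independent of the other coefficients.
With the change, C* = 0.568/0.0369 = 15.4; it falls from 18.8.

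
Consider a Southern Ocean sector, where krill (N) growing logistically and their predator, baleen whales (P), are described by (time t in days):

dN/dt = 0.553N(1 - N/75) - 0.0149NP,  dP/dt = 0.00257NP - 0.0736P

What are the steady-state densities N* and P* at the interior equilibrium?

From dP/dt = 0 with P > 0: 0.00257N* = 0.0736, so N* = 28.6.
Substitute into dN/dt = 0: 0.553(1 - 28.6/75) = 0.0149P*.
The bracket is 0.618, giving P* = 0.342/0.0149 = 22.9.

N* ≈ 28.6, P* ≈ 22.9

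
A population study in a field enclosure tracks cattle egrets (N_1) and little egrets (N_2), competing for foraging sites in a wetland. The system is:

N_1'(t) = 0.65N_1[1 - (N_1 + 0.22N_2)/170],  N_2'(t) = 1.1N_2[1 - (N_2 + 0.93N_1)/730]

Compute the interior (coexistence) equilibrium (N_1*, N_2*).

N_1* ≈ 11.8, N_2* ≈ 719

Setting both brackets to zero gives the nullclines N_1 + 0.22N_2 = 170 and 0.93N_1 + N_2 = 730.
Substituting N_2 = 730 - 0.93N_1 into the first: N_1(1 - 0.22·0.93) = 170 - 0.22·730.
So N_1* = 9.4/0.795 = 11.8, and then N_2* = 730 - 0.93·11.8 = 719.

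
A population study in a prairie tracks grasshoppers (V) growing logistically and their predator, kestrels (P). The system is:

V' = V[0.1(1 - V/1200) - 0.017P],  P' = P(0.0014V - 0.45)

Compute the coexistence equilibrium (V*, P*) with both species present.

From dP/dt = 0 with P > 0: 0.0014V* = 0.45, so V* = 321.
Substitute into dV/dt = 0: 0.1(1 - 321/1200) = 0.017P*.
The bracket is 0.732, giving P* = 0.0732/0.017 = 4.31.

V* ≈ 321, P* ≈ 4.31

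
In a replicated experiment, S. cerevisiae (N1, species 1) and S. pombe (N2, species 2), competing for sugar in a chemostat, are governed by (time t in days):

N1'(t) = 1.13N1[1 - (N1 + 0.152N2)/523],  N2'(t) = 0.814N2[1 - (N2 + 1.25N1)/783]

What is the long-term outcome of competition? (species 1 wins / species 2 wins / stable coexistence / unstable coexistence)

Compare the nullcline intercepts: K1/α12 = 523/0.152 = 3440 > K2 = 783; K2/α21 = 783/1.25 = 626 > K1 = 523.
Since both inequalities hold, each species can invade when rare, so the interior equilibrium is stable.

stable coexistence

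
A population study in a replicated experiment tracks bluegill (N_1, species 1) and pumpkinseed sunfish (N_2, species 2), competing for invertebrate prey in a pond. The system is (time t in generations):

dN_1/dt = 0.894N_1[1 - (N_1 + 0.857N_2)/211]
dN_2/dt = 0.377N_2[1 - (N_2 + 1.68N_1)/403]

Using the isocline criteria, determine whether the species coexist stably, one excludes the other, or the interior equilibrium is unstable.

Compare the nullcline intercepts: K1/α12 = 211/0.857 = 246 < K2 = 403; K2/α21 = 403/1.68 = 240 > K1 = 211.
Since the inequalities point opposite ways, species 2 can invade but species 1 cannot.

species 2 excludes species 1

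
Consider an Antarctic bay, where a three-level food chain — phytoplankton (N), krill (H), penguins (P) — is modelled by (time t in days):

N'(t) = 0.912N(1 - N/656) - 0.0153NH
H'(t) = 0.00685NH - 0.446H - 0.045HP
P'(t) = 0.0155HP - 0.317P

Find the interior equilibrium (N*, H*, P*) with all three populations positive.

From dP/dt = 0: 0.0155H* = 0.317, so H* = 20.5.
From dN/dt = 0: 0.912(1 - N*/656) = 0.0153·20.5, giving N* = 656·(1 - 0.343) = 431.
From dH/dt = 0: 0.00685·431 - 0.446 = 0.045P*, so P* = 2.51/0.045 = 55.7.

N* ≈ 431, H* ≈ 20.5, P* ≈ 55.7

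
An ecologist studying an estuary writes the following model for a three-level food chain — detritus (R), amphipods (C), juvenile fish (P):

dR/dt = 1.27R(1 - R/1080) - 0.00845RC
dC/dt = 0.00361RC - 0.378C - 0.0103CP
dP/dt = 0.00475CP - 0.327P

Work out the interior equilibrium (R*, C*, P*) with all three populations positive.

From dP/dt = 0: 0.00475C* = 0.327, so C* = 68.8.
From dR/dt = 0: 1.27(1 - R*/1080) = 0.00845·68.8, giving R* = 1080·(1 - 0.458) = 585.
From dC/dt = 0: 0.00361·585 - 0.378 = 0.0103P*, so P* = 1.73/0.0103 = 168.

R* ≈ 585, C* ≈ 68.8, P* ≈ 168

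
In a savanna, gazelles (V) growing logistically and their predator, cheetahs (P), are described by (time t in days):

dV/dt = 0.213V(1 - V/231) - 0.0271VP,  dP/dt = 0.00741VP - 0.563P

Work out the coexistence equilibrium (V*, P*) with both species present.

From dP/dt = 0 with P > 0: 0.00741V* = 0.563, so V* = 76.
Substitute into dV/dt = 0: 0.213(1 - 76/231) = 0.0271P*.
The bracket is 0.671, giving P* = 0.143/0.0271 = 5.27.

V* ≈ 76, P* ≈ 5.27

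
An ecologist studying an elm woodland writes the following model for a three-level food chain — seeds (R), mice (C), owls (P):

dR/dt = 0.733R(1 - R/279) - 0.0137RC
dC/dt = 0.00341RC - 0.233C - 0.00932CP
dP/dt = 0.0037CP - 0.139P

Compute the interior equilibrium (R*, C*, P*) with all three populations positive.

From dP/dt = 0: 0.0037C* = 0.139, so C* = 37.6.
From dR/dt = 0: 0.733(1 - R*/279) = 0.0137·37.6, giving R* = 279·(1 - 0.702) = 83.1.
From dC/dt = 0: 0.00341·83.1 - 0.233 = 0.00932P*, so P* = 0.0504/0.00932 = 5.4.

R* ≈ 83.1, C* ≈ 37.6, P* ≈ 5.4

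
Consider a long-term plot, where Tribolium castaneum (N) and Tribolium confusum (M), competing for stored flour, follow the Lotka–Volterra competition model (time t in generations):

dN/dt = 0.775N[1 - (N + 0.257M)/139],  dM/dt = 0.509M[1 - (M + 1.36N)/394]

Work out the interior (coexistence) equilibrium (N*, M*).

Setting both brackets to zero gives the nullclines N + 0.257M = 139 and 1.36N + M = 394.
Substituting M = 394 - 1.36N into the first: N(1 - 0.257·1.36) = 139 - 0.257·394.
So N* = 37.7/0.65 = 58, and then M* = 394 - 1.36·58 = 315.

N* ≈ 58, M* ≈ 315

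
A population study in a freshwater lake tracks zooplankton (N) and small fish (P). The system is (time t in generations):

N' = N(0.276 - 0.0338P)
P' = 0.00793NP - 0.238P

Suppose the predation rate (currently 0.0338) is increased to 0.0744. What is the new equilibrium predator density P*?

P* ≈ 3.71

At the interior fixed point, setting dN/dt = 0 with N > 0 fixes P* = (prey growth rate)/(NP coefficient) — independent of the other coefficients.
With the change, P* = 0.276/0.0744 = 3.71; it falls from 8.17.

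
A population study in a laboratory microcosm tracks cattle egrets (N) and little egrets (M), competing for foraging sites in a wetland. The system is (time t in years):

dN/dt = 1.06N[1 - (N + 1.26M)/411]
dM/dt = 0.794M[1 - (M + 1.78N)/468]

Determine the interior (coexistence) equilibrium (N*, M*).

N* ≈ 144, M* ≈ 212

Setting both brackets to zero gives the nullclines N + 1.26M = 411 and 1.78N + M = 468.
Substituting M = 468 - 1.78N into the first: N(1 - 1.26·1.78) = 411 - 1.26·468.
So N* = -179/-1.24 = 144, and then M* = 468 - 1.78·144 = 212.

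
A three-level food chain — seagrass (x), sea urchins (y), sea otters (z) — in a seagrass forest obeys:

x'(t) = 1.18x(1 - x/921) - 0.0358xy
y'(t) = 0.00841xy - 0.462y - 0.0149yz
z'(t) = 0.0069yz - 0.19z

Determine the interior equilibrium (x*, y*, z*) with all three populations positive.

x* ≈ 152, y* ≈ 27.5, z* ≈ 54.5

From dz/dt = 0: 0.0069y* = 0.19, so y* = 27.5.
From dx/dt = 0: 1.18(1 - x*/921) = 0.0358·27.5, giving x* = 921·(1 - 0.835) = 152.
From dy/dt = 0: 0.00841·152 - 0.462 = 0.0149z*, so z* = 0.813/0.0149 = 54.5.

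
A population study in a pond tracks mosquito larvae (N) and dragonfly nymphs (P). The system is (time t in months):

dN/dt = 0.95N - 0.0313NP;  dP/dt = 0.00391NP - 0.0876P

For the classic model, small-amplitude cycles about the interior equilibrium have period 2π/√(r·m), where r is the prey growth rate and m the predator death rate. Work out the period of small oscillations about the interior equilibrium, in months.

T ≈ 21.8 months

Here r = 0.95 and m = 0.0876, so r·m = 0.0832.
ω = √0.0832 = 0.288 per month, hence T = 2π/ω ≈ 21.8 months.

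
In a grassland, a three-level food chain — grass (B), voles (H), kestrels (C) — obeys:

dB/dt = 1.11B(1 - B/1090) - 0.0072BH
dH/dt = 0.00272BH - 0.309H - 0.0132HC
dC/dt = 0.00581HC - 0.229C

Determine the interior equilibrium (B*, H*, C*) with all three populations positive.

B* ≈ 811, H* ≈ 39.4, C* ≈ 144

From dC/dt = 0: 0.00581H* = 0.229, so H* = 39.4.
From dB/dt = 0: 1.11(1 - B*/1090) = 0.0072·39.4, giving B* = 1090·(1 - 0.256) = 811.
From dH/dt = 0: 0.00272·811 - 0.309 = 0.0132C*, so C* = 1.9/0.0132 = 144.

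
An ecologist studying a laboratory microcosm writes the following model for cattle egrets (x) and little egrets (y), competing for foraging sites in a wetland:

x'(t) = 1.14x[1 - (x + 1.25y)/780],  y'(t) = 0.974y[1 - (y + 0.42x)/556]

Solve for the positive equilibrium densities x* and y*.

x* ≈ 179, y* ≈ 481

Setting both brackets to zero gives the nullclines x + 1.25y = 780 and 0.42x + y = 556.
Substituting y = 556 - 0.42x into the first: x(1 - 1.25·0.42) = 780 - 1.25·556.
So x* = 85/0.475 = 179, and then y* = 556 - 0.42·179 = 481.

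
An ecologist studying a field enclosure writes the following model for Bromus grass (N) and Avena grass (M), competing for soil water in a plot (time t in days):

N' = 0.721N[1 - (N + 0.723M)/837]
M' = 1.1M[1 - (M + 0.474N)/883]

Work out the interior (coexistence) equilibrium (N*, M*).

N* ≈ 302, M* ≈ 740

Setting both brackets to zero gives the nullclines N + 0.723M = 837 and 0.474N + M = 883.
Substituting M = 883 - 0.474N into the first: N(1 - 0.723·0.474) = 837 - 0.723·883.
So N* = 199/0.657 = 302, and then M* = 883 - 0.474·302 = 740.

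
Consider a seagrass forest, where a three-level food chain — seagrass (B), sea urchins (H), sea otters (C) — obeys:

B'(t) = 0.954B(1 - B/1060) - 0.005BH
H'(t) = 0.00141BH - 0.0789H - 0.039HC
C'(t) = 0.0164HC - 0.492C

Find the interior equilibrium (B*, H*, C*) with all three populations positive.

B* ≈ 893, H* ≈ 30, C* ≈ 30.3

From dC/dt = 0: 0.0164H* = 0.492, so H* = 30.
From dB/dt = 0: 0.954(1 - B*/1060) = 0.005·30, giving B* = 1060·(1 - 0.157) = 893.
From dH/dt = 0: 0.00141·893 - 0.0789 = 0.039C*, so C* = 1.18/0.039 = 30.3.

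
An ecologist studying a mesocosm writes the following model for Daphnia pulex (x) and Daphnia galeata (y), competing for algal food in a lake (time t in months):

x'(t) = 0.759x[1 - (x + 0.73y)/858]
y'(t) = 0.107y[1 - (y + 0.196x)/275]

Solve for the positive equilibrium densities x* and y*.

x* ≈ 767, y* ≈ 125

Setting both brackets to zero gives the nullclines x + 0.73y = 858 and 0.196x + y = 275.
Substituting y = 275 - 0.196x into the first: x(1 - 0.73·0.196) = 858 - 0.73·275.
So x* = 657/0.857 = 767, and then y* = 275 - 0.196·767 = 125.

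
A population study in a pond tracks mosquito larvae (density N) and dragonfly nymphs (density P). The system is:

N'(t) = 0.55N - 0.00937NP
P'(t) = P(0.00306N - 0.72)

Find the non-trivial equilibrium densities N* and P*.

N* ≈ 235, P* ≈ 58.7

Set dP/dt = 0 with P > 0: 0.00306N - 0.72 = 0, so N* = 0.72/0.00306 = 235.
Set dN/dt = 0 with N > 0: 0.55 - 0.00937P = 0, so P* = 0.55/0.00937 = 58.7.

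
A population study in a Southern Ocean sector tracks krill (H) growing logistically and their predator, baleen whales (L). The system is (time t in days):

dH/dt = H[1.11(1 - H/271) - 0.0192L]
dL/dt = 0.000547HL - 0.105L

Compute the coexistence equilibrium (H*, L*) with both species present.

H* ≈ 192, L* ≈ 16.9

From dL/dt = 0 with L > 0: 0.000547H* = 0.105, so H* = 192.
Substitute into dH/dt = 0: 1.11(1 - 192/271) = 0.0192L*.
The bracket is 0.292, giving L* = 0.324/0.0192 = 16.9.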